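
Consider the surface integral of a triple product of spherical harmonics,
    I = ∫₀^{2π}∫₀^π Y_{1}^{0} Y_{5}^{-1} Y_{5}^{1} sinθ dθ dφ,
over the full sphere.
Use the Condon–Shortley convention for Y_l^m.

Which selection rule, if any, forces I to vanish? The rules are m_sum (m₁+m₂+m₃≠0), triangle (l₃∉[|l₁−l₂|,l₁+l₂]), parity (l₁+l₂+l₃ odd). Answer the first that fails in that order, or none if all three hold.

Σmᵢ = 0  ✓
l₃∈[|l₁−l₂|,l₁+l₂]=[4,6], have l₃=5  ✓
Σlᵢ = 11 ⇒ odd  ✗

parity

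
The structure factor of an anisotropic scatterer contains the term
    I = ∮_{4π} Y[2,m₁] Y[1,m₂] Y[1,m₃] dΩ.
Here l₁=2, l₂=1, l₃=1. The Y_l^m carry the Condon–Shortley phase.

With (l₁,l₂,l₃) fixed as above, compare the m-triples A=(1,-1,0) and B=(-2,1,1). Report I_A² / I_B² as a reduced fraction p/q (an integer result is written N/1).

l's match ⇒ only the (l;m) 3-j factors differ between A and B.
A: triangle coeff Δ(2,1,1) = 1/30; Σ_t [0,0]: t=0:+1/2 = 1/2; (3j)²=1/10 [(2 1 1; 1 -1 0)], sign=-1
B: triangle coeff Δ(2,1,1) = 1/30; Σ_t [2,2]: t=2:+1/4 = 1/4; (3j)²=1/5 [(2 1 1; -2 1 1)], sign=+1
I_A²/I_B² = (1/10)/(1/5) = 1/2

1/2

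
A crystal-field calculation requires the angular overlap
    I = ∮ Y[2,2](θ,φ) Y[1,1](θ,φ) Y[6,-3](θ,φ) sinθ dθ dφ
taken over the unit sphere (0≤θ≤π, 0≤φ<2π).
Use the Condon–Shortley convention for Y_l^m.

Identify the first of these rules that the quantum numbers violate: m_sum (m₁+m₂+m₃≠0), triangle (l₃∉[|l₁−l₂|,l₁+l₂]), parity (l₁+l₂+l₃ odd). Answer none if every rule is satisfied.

triangle

m₁+m₂+m₃ = 2 + 1 − 3 = 0  ✓
triangle: |2−1|=1 ≤ l₃=6 ≤ 2+1=3  ✗
parity: l₁+l₂+l₃ = 9 is odd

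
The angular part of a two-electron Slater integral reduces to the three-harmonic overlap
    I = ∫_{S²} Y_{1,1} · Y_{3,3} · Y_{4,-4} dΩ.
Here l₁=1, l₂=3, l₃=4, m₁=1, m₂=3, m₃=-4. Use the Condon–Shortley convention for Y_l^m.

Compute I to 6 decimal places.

Checks pass: Σm=0; 8 even; l₃=4∈[2,4].
(2·1+1)(2·3+1)(2·4+1) = 189
Δ: 0! 2! 6! / 9! → 1/252
sum: t=0:+1/36 = 1/36
3j²(1 3 4; 0 0 0) = Δ·Π!·Σ² = 4/63  (sign +1)
sum: t=0:+1/1440 = 1/1440
3j²(1 3 4; 1 3 -4) = Δ·Π!·Σ² = 1/9  (sign +1)
combine: 4πI² = 189·4/63·1/9 = 4/3
take √, sign +1: I = 0.32573501

0.325735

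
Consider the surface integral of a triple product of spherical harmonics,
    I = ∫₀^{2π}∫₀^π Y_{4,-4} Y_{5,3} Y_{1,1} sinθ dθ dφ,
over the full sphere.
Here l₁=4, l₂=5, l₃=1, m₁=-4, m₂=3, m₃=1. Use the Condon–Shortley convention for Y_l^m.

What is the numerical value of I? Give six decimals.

-0.049106

m-sum 0 ✓  L=10 even ✓  1≤1≤9 ✓
Π(2lᵢ+1) = 9×11×3 = 297
triangle coeff Δ(4,5,1) = 1/495
Σ_t [4,4]: t=4:+1/576 = 1/576
(3j)²=5/99 [(4 5 1; 0 0 0)], sign=-1
Σ_t [8,8]: t=8:+1/80640 = 1/80640
(3j)²=1/495 [(4 5 1; -4 3 1)], sign=+1
⇒ 4πI² = 1/33
I = (-1)√(1/33/(4π)) = -0.04910640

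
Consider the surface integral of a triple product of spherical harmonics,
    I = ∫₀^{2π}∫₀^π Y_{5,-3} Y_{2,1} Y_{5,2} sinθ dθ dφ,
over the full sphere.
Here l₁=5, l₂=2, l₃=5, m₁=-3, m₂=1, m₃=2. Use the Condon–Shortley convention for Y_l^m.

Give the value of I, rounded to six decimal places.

Checks pass: Σm=0; 12 even; l₃=5∈[3,7].
(2·5+1)(2·2+1)(2·5+1) = 605
Δ: 2! 8! 2! / 13! → 1/38610
sum: t=0:+1/2880 t=1:−1/576 t=2:+1/2880 = -1/960
3j²(5 2 5; 0 0 0) = Δ·Π!·Σ² = 10/429  (sign +1)
sum: t=1:−1/10080 t=2:+1/2880 = 1/4032
3j²(5 2 5; -3 1 2) = Δ·Π!·Σ² = 10/429  (sign -1)
combine: 4πI² = 605·10/429·10/429 = 500/1521
take √, sign -1: I = -0.16173926

-0.161739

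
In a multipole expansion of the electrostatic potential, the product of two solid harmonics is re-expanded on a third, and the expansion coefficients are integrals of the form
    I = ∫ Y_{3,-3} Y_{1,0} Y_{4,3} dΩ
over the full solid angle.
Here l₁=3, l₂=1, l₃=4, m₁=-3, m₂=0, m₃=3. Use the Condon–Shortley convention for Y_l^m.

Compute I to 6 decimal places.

-0.162868

Checks pass: Σm=0; 8 even; l₃=4∈[2,4].
(2·3+1)(2·1+1)(2·4+1) = 189
Δ: 0! 6! 2! / 9! → 1/252
sum: t=0:+1/36 = 1/36
3j²(3 1 4; 0 0 0) = Δ·Π!·Σ² = 4/63  (sign +1)
sum: t=0:+1/720 = 1/720
3j²(3 1 4; -3 0 3) = Δ·Π!·Σ² = 1/36  (sign -1)
combine: 4πI² = 189·4/63·1/36 = 1/3
take √, sign -1: I = -0.16286750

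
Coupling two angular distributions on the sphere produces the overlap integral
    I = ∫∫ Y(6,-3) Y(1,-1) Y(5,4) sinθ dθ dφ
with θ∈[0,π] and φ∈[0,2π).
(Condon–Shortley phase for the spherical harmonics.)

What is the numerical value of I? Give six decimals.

m-sum 0 ✓  L=12 even ✓  5≤5≤7 ✓
Π(2lᵢ+1) = 13×3×11 = 429
triangle coeff Δ(6,1,5) = 1/858
Σ_t [1,1]: t=1:−1/14400 = -1/14400
(3j)²=6/143 [(6 1 5; 0 0 0)], sign=+1
Σ_t [0,0]: t=0:+1/725760 = 1/725760
(3j)²=1/286 [(6 1 5; -3 -1 4)], sign=-1
⇒ 4πI² = 9/143
I = (-1)√(9/143/(4π)) = -0.07076985

-0.070770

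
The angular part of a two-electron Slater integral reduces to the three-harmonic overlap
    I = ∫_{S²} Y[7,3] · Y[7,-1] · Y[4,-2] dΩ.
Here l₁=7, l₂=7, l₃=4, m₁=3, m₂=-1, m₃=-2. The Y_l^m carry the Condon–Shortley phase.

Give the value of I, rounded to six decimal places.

Rules hold: Σm=0, L=18 even, 0≤4≤14.
N = 15·15·9 = 2025
Δ = 10!·4!·4!/19! = 1/58198140
Racah Σ t=3..7: t=3:−1/17418240 t=4:+1/622080 t=5:−1/230400 t=6:+1/622080 t=7:−1/17418240 = -1/806400
⇒ 3j(7 7 4; 0 0 0)² = 2268/230945, sgn -1
Racah Σ t=2..4: t=2:+1/7741440 t=3:−1/1088640 t=4:+1/1658880 = -13/69672960
⇒ 3j(7 7 4; 3 -1 -2)² = 325/149226, sgn -1
4πI² = N·(3j₀)²·(3jₘ)² = 546750/12623809
I = +1·√(0.043311/4π) = 0.05870759

0.058708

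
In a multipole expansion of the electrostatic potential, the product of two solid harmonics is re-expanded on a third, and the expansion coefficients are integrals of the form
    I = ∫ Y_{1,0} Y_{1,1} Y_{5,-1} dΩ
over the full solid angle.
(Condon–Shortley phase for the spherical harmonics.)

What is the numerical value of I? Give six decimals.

triangle: need 0≤l₃≤2, have 5; I=0

0.000000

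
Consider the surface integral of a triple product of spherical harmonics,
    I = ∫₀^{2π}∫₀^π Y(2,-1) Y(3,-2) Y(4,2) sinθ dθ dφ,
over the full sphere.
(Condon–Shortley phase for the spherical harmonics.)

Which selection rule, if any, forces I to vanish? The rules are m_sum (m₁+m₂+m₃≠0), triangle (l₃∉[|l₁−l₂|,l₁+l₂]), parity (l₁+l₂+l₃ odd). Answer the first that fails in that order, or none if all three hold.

m_sum

Σmᵢ = -1  ✗
l₃∈[|l₁−l₂|,l₁+l₂]=[1,5], have l₃=4
Σlᵢ = 9 ⇒ odd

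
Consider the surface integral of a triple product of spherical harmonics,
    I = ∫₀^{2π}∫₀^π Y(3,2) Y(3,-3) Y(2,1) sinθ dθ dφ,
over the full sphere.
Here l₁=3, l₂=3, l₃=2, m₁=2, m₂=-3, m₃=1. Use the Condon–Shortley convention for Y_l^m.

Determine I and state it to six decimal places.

-0.210261

Checks pass: Σm=0; 8 even; l₃=2∈[0,6].
(2·3+1)(2·3+1)(2·2+1) = 245
Δ: 4! 2! 2! / 9! → 1/3780
sum: t=1:−1/24 t=2:+1/4 t=3:−1/24 = 1/6
3j²(3 3 2; 0 0 0) = Δ·Π!·Σ² = 4/105  (sign +1)
sum: t=0:+1/48 = 1/48
3j²(3 3 2; 2 -3 1) = Δ·Π!·Σ² = 5/84  (sign -1)
combine: 4πI² = 245·4/105·5/84 = 5/9
take √, sign -1: I = -0.21026104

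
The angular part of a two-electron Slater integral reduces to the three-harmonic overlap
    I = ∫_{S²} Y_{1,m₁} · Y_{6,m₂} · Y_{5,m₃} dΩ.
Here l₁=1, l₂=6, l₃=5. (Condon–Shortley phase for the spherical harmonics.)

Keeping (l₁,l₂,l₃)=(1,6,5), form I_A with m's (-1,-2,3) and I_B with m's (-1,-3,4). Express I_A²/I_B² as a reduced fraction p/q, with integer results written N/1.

l's match ⇒ only the (l;m) 3-j factors differ between A and B.
A: triangle coeff Δ(1,6,5) = 1/858; Σ_t [2,2]: t=2:+1/161280 = 1/161280; (3j)²=1/143 [(1 6 5; -1 -2 3)], sign=+1
B: triangle coeff Δ(1,6,5) = 1/858; Σ_t [2,2]: t=2:+1/725760 = 1/725760; (3j)²=1/286 [(1 6 5; -1 -3 4)], sign=-1
I_A²/I_B² = (1/143)/(1/286) = 2/1

2/1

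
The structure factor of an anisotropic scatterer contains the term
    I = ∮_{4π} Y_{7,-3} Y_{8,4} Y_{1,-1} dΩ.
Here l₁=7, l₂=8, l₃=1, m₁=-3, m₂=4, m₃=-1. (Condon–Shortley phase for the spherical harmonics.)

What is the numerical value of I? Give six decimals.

0.248575

m-sum 0 ✓  L=16 even ✓  1≤1≤15 ✓
Π(2lᵢ+1) = 15×17×3 = 765
triangle coeff Δ(7,8,1) = 1/2040
Σ_t [7,7]: t=7:−1/25401600 = -1/25401600
(3j)²=8/255 [(7 8 1; 0 0 0)], sign=+1
Σ_t [10,10]: t=10:+1/174182400 = 1/174182400
(3j)²=11/340 [(7 8 1; -3 4 -1)], sign=+1
⇒ 4πI² = 66/85
I = (+1)√(66/85/(4π)) = 0.24857507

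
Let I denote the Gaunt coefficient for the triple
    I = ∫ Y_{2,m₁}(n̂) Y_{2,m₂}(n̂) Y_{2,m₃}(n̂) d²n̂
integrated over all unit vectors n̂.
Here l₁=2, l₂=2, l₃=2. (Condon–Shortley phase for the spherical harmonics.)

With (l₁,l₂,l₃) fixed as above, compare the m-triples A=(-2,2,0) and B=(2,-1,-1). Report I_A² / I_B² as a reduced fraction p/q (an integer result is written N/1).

2/3

Shared (l₁,l₂,l₃)=(2,2,2): N and (l;000)² cancel in I_A²/I_B².
A: Δ = 2!·2!·2!/7! = 1/630; Racah Σ t=2..2: t=2:+1/8 = 1/8; ⇒ 3j(2 2 2; -2 2 0)² = 2/35, sgn +1
B: Δ = 2!·2!·2!/7! = 1/630; Racah Σ t=0..0: t=0:+1/4 = 1/4; ⇒ 3j(2 2 2; 2 -1 -1)² = 3/35, sgn -1
I_A²/I_B² = (2/35)/(3/35) = 2/3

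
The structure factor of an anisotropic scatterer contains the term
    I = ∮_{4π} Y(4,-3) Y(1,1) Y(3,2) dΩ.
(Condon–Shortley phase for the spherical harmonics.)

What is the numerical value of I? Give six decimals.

Rules hold: Σm=0, L=8 even, 3≤3≤5.
N = 9·3·7 = 189
Δ = 2!·6!·0!/9! = 1/252
Racah Σ t=1..1: t=1:−1/36 = -1/36
⇒ 3j(4 1 3; 0 0 0)² = 4/63, sgn +1
Racah Σ t=2..2: t=2:+1/240 = 1/240
⇒ 3j(4 1 3; -3 1 2)² = 1/12, sgn -1
4πI² = N·(3j₀)²·(3jₘ)² = 1/1
I = -1·√(1/4π) = -0.28209479

-0.282095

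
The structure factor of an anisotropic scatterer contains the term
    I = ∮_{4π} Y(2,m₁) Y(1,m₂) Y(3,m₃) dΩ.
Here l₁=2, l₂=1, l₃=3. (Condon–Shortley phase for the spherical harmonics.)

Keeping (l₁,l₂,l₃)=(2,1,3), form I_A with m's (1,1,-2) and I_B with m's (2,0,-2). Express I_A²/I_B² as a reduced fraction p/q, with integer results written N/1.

Same 2,1,3: normalisation and zero-m 3j drop out of the ratio.
A: Δ: 0! 4! 2! / 7! → 1/105; sum: t=0:+1/12 = 1/12; 3j²(2 1 3; 1 1 -2) = Δ·Π!·Σ² = 2/21  (sign -1)
B: Δ: 0! 4! 2! / 7! → 1/105; sum: t=0:+1/24 = 1/24; 3j²(2 1 3; 2 0 -2) = Δ·Π!·Σ² = 1/21  (sign -1)
I_A²/I_B² = (2/21)/(1/21) = 2/1

2/1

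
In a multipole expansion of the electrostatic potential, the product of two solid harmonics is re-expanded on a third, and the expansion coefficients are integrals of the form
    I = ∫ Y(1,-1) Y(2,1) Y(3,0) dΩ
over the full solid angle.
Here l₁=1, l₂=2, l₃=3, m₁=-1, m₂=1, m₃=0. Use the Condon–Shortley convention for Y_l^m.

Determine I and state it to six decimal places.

0.143048

m-sum 0 ✓  L=6 even ✓  1≤3≤3 ✓
Π(2lᵢ+1) = 3×5×7 = 105
triangle coeff Δ(1,2,3) = 1/105
Σ_t [0,0]: t=0:+1/4 = 1/4
(3j)²=3/35 [(1 2 3; 0 0 0)], sign=-1
Σ_t [0,0]: t=0:+1/12 = 1/12
(3j)²=1/35 [(1 2 3; -1 1 0)], sign=-1
⇒ 4πI² = 9/35
I = (+1)√(9/35/(4π)) = 0.14304817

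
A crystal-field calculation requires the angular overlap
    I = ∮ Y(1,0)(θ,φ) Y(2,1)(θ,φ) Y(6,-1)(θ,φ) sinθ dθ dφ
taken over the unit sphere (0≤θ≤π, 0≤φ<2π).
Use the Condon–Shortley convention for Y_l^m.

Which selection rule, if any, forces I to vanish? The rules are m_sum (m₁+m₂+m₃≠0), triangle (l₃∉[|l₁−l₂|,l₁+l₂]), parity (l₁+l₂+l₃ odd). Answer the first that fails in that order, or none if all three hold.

triangle

azimuthal sum: 0 + 1 − 1 = 0  ✓
1 ≤ 6 ≤ 3 (triangle on l)  ✗
L = 1 + 2 + 6 = 9 (odd)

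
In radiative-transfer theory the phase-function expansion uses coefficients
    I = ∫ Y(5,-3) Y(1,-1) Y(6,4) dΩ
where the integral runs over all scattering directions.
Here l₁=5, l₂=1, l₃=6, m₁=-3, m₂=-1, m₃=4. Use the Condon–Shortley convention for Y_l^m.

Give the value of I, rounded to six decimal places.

m-sum 0 ✓  L=12 even ✓  4≤6≤6 ✓
Π(2lᵢ+1) = 11×3×13 = 429
triangle coeff Δ(5,1,6) = 1/858
Σ_t [0,0]: t=0:+1/14400 = 1/14400
(3j)²=6/143 [(5 1 6; 0 0 0)], sign=+1
Σ_t [0,0]: t=0:+1/161280 = 1/161280
(3j)²=15/286 [(5 1 6; -3 -1 4)], sign=+1
⇒ 4πI² = 135/143
I = (+1)√(135/143/(4π)) = 0.27409047

0.274090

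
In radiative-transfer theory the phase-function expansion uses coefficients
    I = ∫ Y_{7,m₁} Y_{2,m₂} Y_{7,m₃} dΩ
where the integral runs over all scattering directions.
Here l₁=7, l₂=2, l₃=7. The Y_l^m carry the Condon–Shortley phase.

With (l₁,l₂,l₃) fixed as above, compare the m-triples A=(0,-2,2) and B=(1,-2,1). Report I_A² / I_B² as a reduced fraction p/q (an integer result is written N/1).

Shared (l₁,l₂,l₃)=(7,2,7): N and (l;000)² cancel in I_A²/I_B².
A: Δ = 2!·12!·2!/17! = 1/185640; Racah Σ t=0..0: t=0:+1/2419200 = 1/2419200; ⇒ 3j(7 2 7; 0 -2 2)² = 27/1105, sgn -1
B: Δ = 2!·12!·2!/17! = 1/185640; Racah Σ t=0..0: t=0:+1/2073600 = 1/2073600; ⇒ 3j(7 2 7; 1 -2 1)² = 28/1105, sgn +1
I_A²/I_B² = (27/1105)/(28/1105) = 27/28

27/28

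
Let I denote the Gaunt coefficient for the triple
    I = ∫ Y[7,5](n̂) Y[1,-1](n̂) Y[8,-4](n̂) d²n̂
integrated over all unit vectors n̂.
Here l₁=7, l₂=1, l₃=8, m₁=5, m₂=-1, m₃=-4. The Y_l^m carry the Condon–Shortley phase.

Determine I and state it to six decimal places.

0.074948

m-sum 0 ✓  L=16 even ✓  6≤8≤8 ✓
Π(2lᵢ+1) = 15×3×17 = 765
triangle coeff Δ(7,1,8) = 1/2040
Σ_t [0,0]: t=0:+1/25401600 = 1/25401600
(3j)²=8/255 [(7 1 8; 0 0 0)], sign=+1
Σ_t [0,0]: t=0:+1/1916006400 = 1/1916006400
(3j)²=1/340 [(7 1 8; 5 -1 -4)], sign=+1
⇒ 4πI² = 6/85
I = (+1)√(6/85/(4π)) = 0.07494820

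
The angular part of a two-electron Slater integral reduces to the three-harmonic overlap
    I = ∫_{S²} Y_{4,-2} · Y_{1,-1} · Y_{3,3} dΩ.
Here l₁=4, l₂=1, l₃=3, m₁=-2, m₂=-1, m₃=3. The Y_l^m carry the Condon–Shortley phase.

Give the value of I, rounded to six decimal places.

0.061558

Checks pass: Σm=0; 8 even; l₃=3∈[3,5].
(2·4+1)(2·1+1)(2·3+1) = 189
Δ: 2! 6! 0! / 9! → 1/252
sum: t=1:−1/36 = -1/36
3j²(4 1 3; 0 0 0) = Δ·Π!·Σ² = 4/63  (sign +1)
sum: t=0:+1/1440 = 1/1440
3j²(4 1 3; -2 -1 3) = Δ·Π!·Σ² = 1/252  (sign +1)
combine: 4πI² = 189·4/63·1/252 = 1/21
take √, sign +1: I = 0.06155813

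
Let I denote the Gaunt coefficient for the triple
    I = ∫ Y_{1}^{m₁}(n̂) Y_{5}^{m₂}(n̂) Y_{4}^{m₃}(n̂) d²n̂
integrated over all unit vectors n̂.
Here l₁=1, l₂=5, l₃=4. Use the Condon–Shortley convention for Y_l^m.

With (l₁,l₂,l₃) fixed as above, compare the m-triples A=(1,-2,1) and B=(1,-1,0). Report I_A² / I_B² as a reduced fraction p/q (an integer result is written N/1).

l's match ⇒ only the (l;m) 3-j factors differ between A and B.
A: triangle coeff Δ(1,5,4) = 1/495; Σ_t [0,0]: t=0:+1/1440 = 1/1440; (3j)²=7/165 [(1 5 4; 1 -2 1)], sign=-1
B: triangle coeff Δ(1,5,4) = 1/495; Σ_t [0,0]: t=0:+1/1152 = 1/1152; (3j)²=1/33 [(1 5 4; 1 -1 0)], sign=+1
I_A²/I_B² = (7/165)/(1/33) = 7/5

7/5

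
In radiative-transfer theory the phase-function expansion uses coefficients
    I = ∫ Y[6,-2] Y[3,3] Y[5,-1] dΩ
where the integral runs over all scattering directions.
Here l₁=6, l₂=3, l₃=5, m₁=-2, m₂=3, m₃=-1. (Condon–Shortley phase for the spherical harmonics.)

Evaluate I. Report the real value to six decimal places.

-0.174062

Rules hold: Σm=0, L=14 even, 3≤5≤9.
N = 13·7·11 = 1001
Δ = 4!·8!·2!/15! = 1/675675
Racah Σ t=1..3: t=1:−1/8640 t=2:+1/2304 t=3:−1/8640 = 7/34560
⇒ 3j(6 3 5; 0 0 0)² = 7/429, sgn -1
Racah Σ t=4..4: t=4:+1/27648 = 1/27648
⇒ 3j(6 3 5; -2 3 -1)² = 10/429, sgn +1
4πI² = N·(3j₀)²·(3jₘ)² = 490/1287
I = -1·√(0.38073/4π) = -0.17406195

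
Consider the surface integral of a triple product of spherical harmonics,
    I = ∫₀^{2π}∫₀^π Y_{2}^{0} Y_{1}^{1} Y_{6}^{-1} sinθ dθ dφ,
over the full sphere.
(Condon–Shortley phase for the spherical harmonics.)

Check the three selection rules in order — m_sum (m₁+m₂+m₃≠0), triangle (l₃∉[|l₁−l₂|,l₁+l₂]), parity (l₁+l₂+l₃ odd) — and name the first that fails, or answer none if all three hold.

Σmᵢ = 0  ✓
l₃∈[|l₁−l₂|,l₁+l₂]=[1,3], have l₃=6  ✗
Σlᵢ = 9 ⇒ odd

triangle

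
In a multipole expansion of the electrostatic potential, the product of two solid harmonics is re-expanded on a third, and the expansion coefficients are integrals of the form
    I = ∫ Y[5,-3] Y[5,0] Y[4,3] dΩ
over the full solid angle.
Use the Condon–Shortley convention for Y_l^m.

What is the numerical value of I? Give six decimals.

Rules hold: Σm=0, L=14 even, 0≤4≤10.
N = 11·11·9 = 1089
Δ = 6!·4!·4!/15! = 1/3153150
Racah Σ t=1..5: t=1:−1/69120 t=2:+1/1728 t=3:−1/576 t=4:+1/1728 t=5:−1/69120 = -7/11520
⇒ 3j(5 5 4; 0 0 0)² = 2/143, sgn -1
Racah Σ t=4..5: t=4:+1/6912 t=5:−1/17280 = 1/11520
⇒ 3j(5 5 4; -3 0 3)² = 2/143, sgn -1
4πI² = N·(3j₀)²·(3jₘ)² = 36/169
I = +1·√(0.213018/4π) = 0.13019760

0.130198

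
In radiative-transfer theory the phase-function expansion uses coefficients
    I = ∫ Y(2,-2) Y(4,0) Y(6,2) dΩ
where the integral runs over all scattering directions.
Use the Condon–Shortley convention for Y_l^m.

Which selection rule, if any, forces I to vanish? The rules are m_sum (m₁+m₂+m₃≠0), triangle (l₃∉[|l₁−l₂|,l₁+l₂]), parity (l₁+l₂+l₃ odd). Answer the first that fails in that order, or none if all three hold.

none

m₁+m₂+m₃ = -2 + 0 + 2 = 0  ✓
triangle: |2−4|=2 ≤ l₃=6 ≤ 2+4=6  ✓
parity: l₁+l₂+l₃ = 12 is even  ✓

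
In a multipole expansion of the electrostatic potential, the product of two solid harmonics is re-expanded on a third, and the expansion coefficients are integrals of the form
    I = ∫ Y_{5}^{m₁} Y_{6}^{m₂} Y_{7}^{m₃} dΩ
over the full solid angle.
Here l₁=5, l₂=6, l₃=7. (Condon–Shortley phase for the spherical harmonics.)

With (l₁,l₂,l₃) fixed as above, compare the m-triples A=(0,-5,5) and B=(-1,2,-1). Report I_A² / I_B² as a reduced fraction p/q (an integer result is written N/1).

18150/134689

l's match ⇒ only the (l;m) 3-j factors differ between A and B.
A: triangle coeff Δ(5,6,7) = 1/174594420; Σ_t [0,1]: t=0:+1/14515200 t=1:−1/11612160 = -1/58060800; (3j)²=55/58786 [(5 6 7; 0 -5 5)], sign=-1
B: triangle coeff Δ(5,6,7) = 1/174594420; Σ_t [0,4]: t=0:+1/696729600 t=1:−1/3628800 t=2:+1/276480 t=3:−1/155520 t=4:+1/663552 = -367/232243200; (3j)²=134689/19399380 [(5 6 7; -1 2 -1)], sign=-1
I_A²/I_B² = (55/58786)/(134689/19399380) = 18150/134689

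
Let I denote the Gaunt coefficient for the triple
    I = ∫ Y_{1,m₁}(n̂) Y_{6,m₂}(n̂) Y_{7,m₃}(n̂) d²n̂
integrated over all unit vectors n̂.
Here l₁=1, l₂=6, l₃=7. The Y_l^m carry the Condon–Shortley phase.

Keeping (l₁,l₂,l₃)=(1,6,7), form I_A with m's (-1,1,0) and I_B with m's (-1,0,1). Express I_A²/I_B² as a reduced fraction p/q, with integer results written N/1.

3/4

Same 1,6,7: normalisation and zero-m 3j drop out of the ratio.
A: Δ: 0! 2! 12! / 15! → 1/1365; sum: t=0:+1/1209600 = 1/1209600; 3j²(1 6 7; -1 1 0) = Δ·Π!·Σ² = 1/65  (sign -1)
B: Δ: 0! 2! 12! / 15! → 1/1365; sum: t=0:+1/1036800 = 1/1036800; 3j²(1 6 7; -1 0 1) = Δ·Π!·Σ² = 4/195  (sign +1)
I_A²/I_B² = (1/65)/(4/195) = 3/4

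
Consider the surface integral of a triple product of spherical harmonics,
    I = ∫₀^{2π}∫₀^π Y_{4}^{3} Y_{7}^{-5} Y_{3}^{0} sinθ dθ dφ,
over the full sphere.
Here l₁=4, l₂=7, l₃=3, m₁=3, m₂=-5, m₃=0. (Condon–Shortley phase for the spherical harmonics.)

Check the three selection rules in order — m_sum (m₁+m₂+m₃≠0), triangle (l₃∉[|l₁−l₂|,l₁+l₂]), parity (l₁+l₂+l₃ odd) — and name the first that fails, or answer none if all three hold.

m_sum

Σmᵢ = -2  ✗
l₃∈[|l₁−l₂|,l₁+l₂]=[3,11], have l₃=3
Σlᵢ = 14 ⇒ even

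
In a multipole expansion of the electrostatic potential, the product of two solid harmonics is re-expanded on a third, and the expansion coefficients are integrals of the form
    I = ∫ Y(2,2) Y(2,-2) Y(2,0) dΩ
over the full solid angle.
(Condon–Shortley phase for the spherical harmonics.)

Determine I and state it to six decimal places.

-0.180224

m-sum 0 ✓  L=6 even ✓  0≤2≤4 ✓
Π(2lᵢ+1) = 5×5×5 = 125
triangle coeff Δ(2,2,2) = 1/630
Σ_t [0,2]: t=0:+1/8 t=1:−1/1 t=2:+1/8 = -3/4
(3j)²=2/35 [(2 2 2; 0 0 0)], sign=-1
Σ_t [0,0]: t=0:+1/8 = 1/8
(3j)²=2/35 [(2 2 2; 2 -2 0)], sign=+1
⇒ 4πI² = 20/49
I = (-1)√(20/49/(4π)) = -0.18022375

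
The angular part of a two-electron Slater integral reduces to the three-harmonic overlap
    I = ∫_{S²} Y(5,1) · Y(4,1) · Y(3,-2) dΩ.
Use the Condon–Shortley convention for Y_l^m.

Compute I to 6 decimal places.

m-sum 0 ✓  L=12 even ✓  1≤3≤9 ✓
Π(2lᵢ+1) = 11×9×7 = 693
triangle coeff Δ(5,4,3) = 1/180180
Σ_t [2,4]: t=2:+1/576 t=3:−1/144 t=4:+1/576 = -1/288
(3j)²=20/1001 [(5 4 3; 0 0 0)], sign=+1
Σ_t [3,4]: t=3:−1/432 t=4:+1/1152 = -5/3456
(3j)²=625/36036 [(5 4 3; 1 1 -2)], sign=+1
⇒ 4πI² = 3125/13013
I = (+1)√(3125/13013/(4π)) = 0.13823925

0.138239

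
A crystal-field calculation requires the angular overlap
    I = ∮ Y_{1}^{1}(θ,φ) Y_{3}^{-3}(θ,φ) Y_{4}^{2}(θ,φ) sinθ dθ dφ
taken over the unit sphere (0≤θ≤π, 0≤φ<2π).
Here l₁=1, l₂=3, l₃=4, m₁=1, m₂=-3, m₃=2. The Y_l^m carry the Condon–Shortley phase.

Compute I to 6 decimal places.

0.061558

Checks pass: Σm=0; 8 even; l₃=4∈[2,4].
(2·1+1)(2·3+1)(2·4+1) = 189
Δ: 0! 2! 6! / 9! → 1/252
sum: t=0:+1/36 = 1/36
3j²(1 3 4; 0 0 0) = Δ·Π!·Σ² = 4/63  (sign +1)
sum: t=0:+1/1440 = 1/1440
3j²(1 3 4; 1 -3 2) = Δ·Π!·Σ² = 1/252  (sign +1)
combine: 4πI² = 189·4/63·1/252 = 1/21
take √, sign +1: I = 0.06155813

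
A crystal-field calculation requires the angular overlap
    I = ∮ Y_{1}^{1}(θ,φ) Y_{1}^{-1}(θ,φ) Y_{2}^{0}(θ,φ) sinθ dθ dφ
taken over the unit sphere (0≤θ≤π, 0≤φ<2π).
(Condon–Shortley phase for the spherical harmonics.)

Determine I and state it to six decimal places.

0.126157

Checks pass: Σm=0; 4 even; l₃=2∈[0,2].
(2·1+1)(2·1+1)(2·2+1) = 45
Δ: 0! 2! 2! / 5! → 1/30
sum: t=0:+1/1 = 1/1
3j²(1 1 2; 0 0 0) = Δ·Π!·Σ² = 2/15  (sign +1)
sum: t=0:+1/4 = 1/4
3j²(1 1 2; 1 -1 0) = Δ·Π!·Σ² = 1/30  (sign +1)
combine: 4πI² = 45·2/15·1/30 = 1/5
take √, sign +1: I = 0.12615663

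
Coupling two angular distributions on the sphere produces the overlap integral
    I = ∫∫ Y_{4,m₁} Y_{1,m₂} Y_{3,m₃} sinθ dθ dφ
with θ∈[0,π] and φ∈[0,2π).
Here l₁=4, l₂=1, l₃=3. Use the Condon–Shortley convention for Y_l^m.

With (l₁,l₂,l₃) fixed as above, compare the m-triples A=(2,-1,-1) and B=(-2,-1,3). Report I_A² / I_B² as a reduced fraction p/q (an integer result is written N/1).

Shared (l₁,l₂,l₃)=(4,1,3): N and (l;000)² cancel in I_A²/I_B².
A: Δ = 2!·6!·0!/9! = 1/252; Racah Σ t=0..0: t=0:+1/96 = 1/96; ⇒ 3j(4 1 3; 2 -1 -1)² = 5/84, sgn +1
B: Δ = 2!·6!·0!/9! = 1/252; Racah Σ t=0..0: t=0:+1/1440 = 1/1440; ⇒ 3j(4 1 3; -2 -1 3)² = 1/252, sgn +1
I_A²/I_B² = (5/84)/(1/252) = 15/1

15/1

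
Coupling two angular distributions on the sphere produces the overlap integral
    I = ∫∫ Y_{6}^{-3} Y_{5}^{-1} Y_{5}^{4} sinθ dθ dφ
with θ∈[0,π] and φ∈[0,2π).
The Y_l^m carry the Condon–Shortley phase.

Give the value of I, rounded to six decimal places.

-0.020582

m-sum 0 ✓  L=16 even ✓  1≤5≤11 ✓
Π(2lᵢ+1) = 13×11×11 = 1573
triangle coeff Δ(6,5,5) = 1/28588560
Σ_t [1,5]: t=1:−1/345600 t=2:+1/13824 t=3:−1/5184 t=4:+1/13824 t=5:−1/345600 = -7/129600
(3j)²=80/7293 [(6 5 5; 0 0 0)], sign=+1
Σ_t [3,4]: t=3:−1/155520 t=4:+1/138240 = 1/1244160
(3j)²=3/9724 [(6 5 5; -3 -1 4)], sign=-1
⇒ 4πI² = 20/3757
I = (-1)√(20/3757/(4π)) = -0.02058209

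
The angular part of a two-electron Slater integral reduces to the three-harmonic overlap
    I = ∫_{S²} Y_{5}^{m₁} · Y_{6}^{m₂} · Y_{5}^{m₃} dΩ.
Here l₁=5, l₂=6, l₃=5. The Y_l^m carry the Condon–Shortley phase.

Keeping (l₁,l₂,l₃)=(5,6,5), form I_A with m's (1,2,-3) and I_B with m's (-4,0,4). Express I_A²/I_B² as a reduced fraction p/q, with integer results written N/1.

Shared (l₁,l₂,l₃)=(5,6,5): N and (l;000)² cancel in I_A²/I_B².
A: Δ = 6!·4!·6!/17! = 1/28588560; Racah Σ t=2..4: t=2:+1/138240 t=3:−1/25920 t=4:+1/55296 = -11/829440; ⇒ 3j(5 6 5; 1 2 -3)² = 11/1326, sgn -1
B: Δ = 6!·4!·6!/17! = 1/28588560; Racah Σ t=5..6: t=5:−1/345600 t=6:+1/3110400 = -1/388800; ⇒ 3j(5 6 5; -4 0 4)² = 192/12155, sgn +1
I_A²/I_B² = (11/1326)/(192/12155) = 605/1152

605/1152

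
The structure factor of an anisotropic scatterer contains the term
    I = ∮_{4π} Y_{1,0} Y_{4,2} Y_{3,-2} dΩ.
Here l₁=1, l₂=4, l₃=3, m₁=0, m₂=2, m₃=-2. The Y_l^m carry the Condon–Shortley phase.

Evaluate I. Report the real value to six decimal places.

Rules hold: Σm=0, L=8 even, 3≤3≤5.
N = 3·9·7 = 189
Δ = 2!·0!·6!/9! = 1/252
Racah Σ t=1..1: t=1:−1/36 = -1/36
⇒ 3j(1 4 3; 0 0 0)² = 4/63, sgn +1
Racah Σ t=1..1: t=1:−1/120 = -1/120
⇒ 3j(1 4 3; 0 2 -2)² = 1/21, sgn +1
4πI² = N·(3j₀)²·(3jₘ)² = 4/7
I = +1·√(0.571429/4π) = 0.21324362

0.213244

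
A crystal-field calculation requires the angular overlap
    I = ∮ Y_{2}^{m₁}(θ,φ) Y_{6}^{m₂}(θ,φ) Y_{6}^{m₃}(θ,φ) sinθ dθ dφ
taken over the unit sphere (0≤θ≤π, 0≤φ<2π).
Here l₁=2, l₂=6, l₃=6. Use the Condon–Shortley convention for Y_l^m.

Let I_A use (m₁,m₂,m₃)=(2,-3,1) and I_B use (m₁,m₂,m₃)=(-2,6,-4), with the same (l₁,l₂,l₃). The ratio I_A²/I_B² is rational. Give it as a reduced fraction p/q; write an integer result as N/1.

60/11

l's match ⇒ only the (l;m) 3-j factors differ between A and B.
A: triangle coeff Δ(2,6,6) = 1/90090; Σ_t [0,0]: t=0:+1/120960 = 1/120960; (3j)²=24/1001 [(2 6 6; 2 -3 1)], sign=-1
B: triangle coeff Δ(2,6,6) = 1/90090; Σ_t [2,2]: t=2:+1/14515200 = 1/14515200; (3j)²=2/455 [(2 6 6; -2 6 -4)], sign=+1
I_A²/I_B² = (24/1001)/(2/455) = 60/11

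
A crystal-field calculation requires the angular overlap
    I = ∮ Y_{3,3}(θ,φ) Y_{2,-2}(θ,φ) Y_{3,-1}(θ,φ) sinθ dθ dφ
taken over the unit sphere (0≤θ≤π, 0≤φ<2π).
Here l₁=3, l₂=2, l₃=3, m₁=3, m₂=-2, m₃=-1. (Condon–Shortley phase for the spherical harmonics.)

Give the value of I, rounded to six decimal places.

m-sum 0 ✓  L=8 even ✓  1≤3≤5 ✓
Π(2lᵢ+1) = 7×5×7 = 245
triangle coeff Δ(3,2,3) = 1/3780
Σ_t [0,2]: t=0:+1/24 t=1:−1/4 t=2:+1/24 = -1/6
(3j)²=4/105 [(3 2 3; 0 0 0)], sign=+1
Σ_t [0,0]: t=0:+1/96 = 1/96
(3j)²=1/42 [(3 2 3; 3 -2 -1)], sign=+1
⇒ 4πI² = 2/9
I = (+1)√(2/9/(4π)) = 0.13298076

0.132981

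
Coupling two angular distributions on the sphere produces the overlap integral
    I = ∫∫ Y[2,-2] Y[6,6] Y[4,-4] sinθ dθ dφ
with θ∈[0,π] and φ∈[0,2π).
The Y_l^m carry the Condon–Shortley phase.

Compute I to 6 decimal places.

Checks pass: Σm=0; 12 even; l₃=4∈[4,8].
(2·2+1)(2·6+1)(2·4+1) = 585
Δ: 4! 0! 8! / 13! → 1/6435
sum: t=2:+1/2304 = 1/2304
3j²(2 6 4; 0 0 0) = Δ·Π!·Σ² = 5/143  (sign +1)
sum: t=4:+1/967680 = 1/967680
3j²(2 6 4; -2 6 -4) = Δ·Π!·Σ² = 1/13  (sign +1)
combine: 4πI² = 585·5/143·1/13 = 225/143
take √, sign +1: I = 0.35384927

0.353849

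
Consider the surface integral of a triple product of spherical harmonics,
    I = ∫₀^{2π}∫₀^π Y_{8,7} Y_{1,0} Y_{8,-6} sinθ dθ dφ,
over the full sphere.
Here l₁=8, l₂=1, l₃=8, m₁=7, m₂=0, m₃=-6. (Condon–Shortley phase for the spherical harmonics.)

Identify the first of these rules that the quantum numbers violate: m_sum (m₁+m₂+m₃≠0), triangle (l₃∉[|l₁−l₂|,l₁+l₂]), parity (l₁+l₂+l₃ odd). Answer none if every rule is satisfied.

m_sum

Σmᵢ = 1  ✗
l₃∈[|l₁−l₂|,l₁+l₂]=[7,9], have l₃=8
Σlᵢ = 17 ⇒ odd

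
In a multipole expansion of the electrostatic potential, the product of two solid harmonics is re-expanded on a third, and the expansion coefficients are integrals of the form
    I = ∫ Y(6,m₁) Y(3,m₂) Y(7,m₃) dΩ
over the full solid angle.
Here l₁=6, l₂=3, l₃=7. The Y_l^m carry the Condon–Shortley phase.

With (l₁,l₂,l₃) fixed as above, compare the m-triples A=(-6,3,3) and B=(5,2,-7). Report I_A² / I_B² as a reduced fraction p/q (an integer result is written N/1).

Shared (l₁,l₂,l₃)=(6,3,7): N and (l;000)² cancel in I_A²/I_B².
A: Δ = 2!·10!·4!/17! = 1/2042040; Racah Σ t=2..2: t=2:+1/174182400 = 1/174182400; ⇒ 3j(6 3 7; -6 3 3)² = 3/6188, sgn +1
B: Δ = 2!·10!·4!/17! = 1/2042040; Racah Σ t=1..1: t=1:−1/87091200 = -1/87091200; ⇒ 3j(6 3 7; 5 2 -7)² = 11/408, sgn -1
I_A²/I_B² = (3/6188)/(11/408) = 18/1001

18/1001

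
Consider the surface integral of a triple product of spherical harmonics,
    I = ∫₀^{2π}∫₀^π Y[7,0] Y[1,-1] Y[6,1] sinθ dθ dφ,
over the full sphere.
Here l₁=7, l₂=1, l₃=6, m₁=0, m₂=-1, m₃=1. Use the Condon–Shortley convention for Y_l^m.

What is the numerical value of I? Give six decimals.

0.160342

m-sum 0 ✓  L=14 even ✓  6≤6≤8 ✓
Π(2lᵢ+1) = 15×3×13 = 585
triangle coeff Δ(7,1,6) = 1/1365
Σ_t [1,1]: t=1:−1/518400 = -1/518400
(3j)²=7/195 [(7 1 6; 0 0 0)], sign=-1
Σ_t [0,0]: t=0:+1/1209600 = 1/1209600
(3j)²=1/65 [(7 1 6; 0 -1 1)], sign=-1
⇒ 4πI² = 21/65
I = (+1)√(21/65/(4π)) = 0.16034227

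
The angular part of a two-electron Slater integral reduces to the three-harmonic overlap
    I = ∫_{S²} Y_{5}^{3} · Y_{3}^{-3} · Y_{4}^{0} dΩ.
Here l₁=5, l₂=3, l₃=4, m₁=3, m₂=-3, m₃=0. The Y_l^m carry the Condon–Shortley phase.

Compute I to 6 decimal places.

0.196280

Rules hold: Σm=0, L=12 even, 2≤4≤8.
N = 11·7·9 = 693
Δ = 4!·6!·2!/13! = 1/180180
Racah Σ t=1..3: t=1:−1/576 t=2:+1/144 t=3:−1/576 = 1/288
⇒ 3j(5 3 4; 0 0 0)² = 20/1001, sgn +1
Racah Σ t=0..0: t=0:+1/2304 = 1/2304
⇒ 3j(5 3 4; 3 -3 0)² = 5/143, sgn +1
4πI² = N·(3j₀)²·(3jₘ)² = 900/1859
I = +1·√(0.484131/4π) = 0.19628026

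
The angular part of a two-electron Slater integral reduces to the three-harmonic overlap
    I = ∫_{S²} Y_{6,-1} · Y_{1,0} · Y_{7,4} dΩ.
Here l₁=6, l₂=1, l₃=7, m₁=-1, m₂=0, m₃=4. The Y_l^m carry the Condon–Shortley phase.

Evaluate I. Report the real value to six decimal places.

Σmᵢ = 3 ≠ 0, so the φ-integral vanishes; I = 0

0.000000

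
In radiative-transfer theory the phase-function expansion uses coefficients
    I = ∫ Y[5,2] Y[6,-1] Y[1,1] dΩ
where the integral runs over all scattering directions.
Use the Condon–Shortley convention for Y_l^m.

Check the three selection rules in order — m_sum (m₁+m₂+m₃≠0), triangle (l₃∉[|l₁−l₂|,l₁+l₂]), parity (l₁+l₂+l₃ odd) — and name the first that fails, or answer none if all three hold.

m_sum

azimuthal sum: 2 − 1 + 1 = 2  ✗
1 ≤ 1 ≤ 11 (triangle on l)
L = 5 + 6 + 1 = 12 (even)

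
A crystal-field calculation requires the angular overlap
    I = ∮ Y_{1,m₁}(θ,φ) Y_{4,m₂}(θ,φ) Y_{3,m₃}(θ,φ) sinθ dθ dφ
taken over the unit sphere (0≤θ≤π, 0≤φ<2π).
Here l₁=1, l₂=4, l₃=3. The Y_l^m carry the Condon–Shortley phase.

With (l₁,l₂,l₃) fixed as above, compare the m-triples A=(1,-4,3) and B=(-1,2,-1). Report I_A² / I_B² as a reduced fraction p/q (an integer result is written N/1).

Same 1,4,3: normalisation and zero-m 3j drop out of the ratio.
A: Δ: 2! 0! 6! / 9! → 1/252; sum: t=0:+1/1440 = 1/1440; 3j²(1 4 3; 1 -4 3) = Δ·Π!·Σ² = 1/9  (sign +1)
B: Δ: 2! 0! 6! / 9! → 1/252; sum: t=2:+1/96 = 1/96; 3j²(1 4 3; -1 2 -1) = Δ·Π!·Σ² = 5/84  (sign +1)
I_A²/I_B² = (1/9)/(5/84) = 28/15

28/15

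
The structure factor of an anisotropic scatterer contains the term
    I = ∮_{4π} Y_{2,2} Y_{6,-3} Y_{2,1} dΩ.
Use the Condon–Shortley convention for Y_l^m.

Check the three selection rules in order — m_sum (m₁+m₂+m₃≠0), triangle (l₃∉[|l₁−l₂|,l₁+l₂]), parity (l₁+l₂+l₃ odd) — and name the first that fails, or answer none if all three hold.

triangle

m₁+m₂+m₃ = 2 − 3 + 1 = 0  ✓
triangle: |2−6|=4 ≤ l₃=2 ≤ 2+6=8  ✗
parity: l₁+l₂+l₃ = 10 is even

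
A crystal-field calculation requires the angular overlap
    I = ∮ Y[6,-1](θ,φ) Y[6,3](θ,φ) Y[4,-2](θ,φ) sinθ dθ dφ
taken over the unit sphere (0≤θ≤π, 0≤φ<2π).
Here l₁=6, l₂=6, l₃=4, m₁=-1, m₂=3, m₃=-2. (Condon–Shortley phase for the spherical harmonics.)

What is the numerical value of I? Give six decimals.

0.036205

Checks pass: Σm=0; 16 even; l₃=4∈[0,12].
(2·6+1)(2·6+1)(2·4+1) = 1521
Δ: 8! 4! 4! / 17! → 1/15315300
sum: t=2:+1/829440 t=3:−1/25920 t=4:+1/9216 t=5:−1/25920 t=6:+1/829440 = 7/207360
3j²(6 6 4; 0 0 0) = Δ·Π!·Σ² = 28/2431  (sign +1)
sum: t=5:−1/69120 t=6:+1/51840 t=7:−1/483840 = 1/362880
3j²(6 6 4; -1 3 -2) = Δ·Π!·Σ² = 16/17017  (sign +1)
combine: 4πI² = 1521·28/2431·16/17017 = 576/34969
take √, sign +1: I = 0.03620468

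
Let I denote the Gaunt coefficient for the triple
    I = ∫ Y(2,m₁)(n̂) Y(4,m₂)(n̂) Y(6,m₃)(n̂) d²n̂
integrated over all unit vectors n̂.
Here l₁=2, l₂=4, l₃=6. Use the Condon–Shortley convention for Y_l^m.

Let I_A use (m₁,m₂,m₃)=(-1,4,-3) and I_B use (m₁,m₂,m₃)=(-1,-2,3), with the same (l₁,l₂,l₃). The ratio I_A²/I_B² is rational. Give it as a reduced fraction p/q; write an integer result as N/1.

l's match ⇒ only the (l;m) 3-j factors differ between A and B.
A: triangle coeff Δ(2,4,6) = 1/6435; Σ_t [0,0]: t=0:+1/241920 = 1/241920; (3j)²=1/715 [(2 4 6; -1 4 -3)], sign=-1
B: triangle coeff Δ(2,4,6) = 1/6435; Σ_t [0,0]: t=0:+1/8640 = 1/8640; (3j)²=28/715 [(2 4 6; -1 -2 3)], sign=-1
I_A²/I_B² = (1/715)/(28/715) = 1/28

1/28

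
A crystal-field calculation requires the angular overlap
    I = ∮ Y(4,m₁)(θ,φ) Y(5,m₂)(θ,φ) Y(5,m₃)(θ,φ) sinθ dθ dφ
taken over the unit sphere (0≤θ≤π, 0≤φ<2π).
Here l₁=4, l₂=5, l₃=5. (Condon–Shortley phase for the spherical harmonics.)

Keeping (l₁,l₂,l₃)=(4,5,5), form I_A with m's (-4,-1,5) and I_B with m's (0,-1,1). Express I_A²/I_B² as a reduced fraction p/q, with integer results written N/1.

Shared (l₁,l₂,l₃)=(4,5,5): N and (l;000)² cancel in I_A²/I_B².
A: Δ = 4!·4!·6!/15! = 1/3153150; Racah Σ t=4..4: t=4:+1/414720 = 1/414720; ⇒ 3j(4 5 5; -4 -1 5)² = 2/429, sgn +1
B: Δ = 4!·4!·6!/15! = 1/3153150; Racah Σ t=0..4: t=0:+1/27648 t=1:−1/1296 t=2:+1/768 t=3:−1/4320 t=4:+1/414720 = 7/20736; ⇒ 3j(4 5 5; 0 -1 1)² = 8/1287, sgn +1
I_A²/I_B² = (2/429)/(8/1287) = 3/4

3/4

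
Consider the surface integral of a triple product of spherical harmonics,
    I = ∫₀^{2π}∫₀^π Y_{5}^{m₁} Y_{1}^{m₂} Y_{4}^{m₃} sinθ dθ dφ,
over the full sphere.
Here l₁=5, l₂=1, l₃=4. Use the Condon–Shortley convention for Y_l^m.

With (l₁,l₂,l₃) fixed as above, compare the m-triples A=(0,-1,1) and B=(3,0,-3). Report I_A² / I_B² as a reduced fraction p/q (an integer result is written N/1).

5/8

Same 5,1,4: normalisation and zero-m 3j drop out of the ratio.
A: Δ: 2! 8! 0! / 11! → 1/495; sum: t=0:+1/1440 = 1/1440; 3j²(5 1 4; 0 -1 1) = Δ·Π!·Σ² = 2/99  (sign -1)
B: Δ: 2! 8! 0! / 11! → 1/495; sum: t=1:−1/5040 = -1/5040; 3j²(5 1 4; 3 0 -3) = Δ·Π!·Σ² = 16/495  (sign +1)
I_A²/I_B² = (2/99)/(16/495) = 5/8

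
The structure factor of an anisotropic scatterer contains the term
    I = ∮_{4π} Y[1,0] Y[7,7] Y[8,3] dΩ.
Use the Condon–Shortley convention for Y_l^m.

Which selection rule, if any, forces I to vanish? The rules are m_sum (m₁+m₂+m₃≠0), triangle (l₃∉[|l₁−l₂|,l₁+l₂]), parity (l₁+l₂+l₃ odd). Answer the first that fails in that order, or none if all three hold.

m_sum

azimuthal sum: 0 + 7 + 3 = 10  ✗
6 ≤ 8 ≤ 8 (triangle on l)
L = 1 + 7 + 8 = 16 (even)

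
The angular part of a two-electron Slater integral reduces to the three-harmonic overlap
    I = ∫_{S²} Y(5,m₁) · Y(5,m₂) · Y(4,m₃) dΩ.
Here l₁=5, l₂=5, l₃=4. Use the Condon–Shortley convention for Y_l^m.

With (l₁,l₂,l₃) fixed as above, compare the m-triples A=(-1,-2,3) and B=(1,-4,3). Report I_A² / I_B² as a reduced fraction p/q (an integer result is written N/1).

1/12

l's match ⇒ only the (l;m) 3-j factors differ between A and B.
A: triangle coeff Δ(5,5,4) = 1/3153150; Σ_t [2,3]: t=2:+1/6912 t=3:−1/5184 = -1/20736; (3j)²=5/2574 [(5 5 4; -1 -2 3)], sign=+1
B: triangle coeff Δ(5,5,4) = 1/3153150; Σ_t [0,1]: t=0:+1/103680 t=1:−1/17280 = -1/20736; (3j)²=10/429 [(5 5 4; 1 -4 3)], sign=+1
I_A²/I_B² = (5/2574)/(10/429) = 1/12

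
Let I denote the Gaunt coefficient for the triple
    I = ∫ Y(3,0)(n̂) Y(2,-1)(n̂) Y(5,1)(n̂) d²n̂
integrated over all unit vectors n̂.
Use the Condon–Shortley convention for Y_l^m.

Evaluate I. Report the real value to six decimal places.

-0.214318

Checks pass: Σm=0; 10 even; l₃=5∈[1,5].
(2·3+1)(2·2+1)(2·5+1) = 385
Δ: 0! 6! 4! / 11! → 1/2310
sum: t=0:+1/144 = 1/144
3j²(3 2 5; 0 0 0) = Δ·Π!·Σ² = 10/231  (sign -1)
sum: t=0:+1/216 = 1/216
3j²(3 2 5; 0 -1 1) = Δ·Π!·Σ² = 8/231  (sign +1)
combine: 4πI² = 385·10/231·8/231 = 400/693
take √, sign -1: I = -0.21431790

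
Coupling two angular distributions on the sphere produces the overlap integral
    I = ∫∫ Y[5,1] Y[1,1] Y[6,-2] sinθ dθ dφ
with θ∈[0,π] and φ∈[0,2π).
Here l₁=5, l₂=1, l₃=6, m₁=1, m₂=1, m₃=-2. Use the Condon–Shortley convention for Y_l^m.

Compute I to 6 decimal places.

0.216205

m-sum 0 ✓  L=12 even ✓  4≤6≤6 ✓
Π(2lᵢ+1) = 11×3×13 = 429
triangle coeff Δ(5,1,6) = 1/858
Σ_t [0,0]: t=0:+1/14400 = 1/14400
(3j)²=6/143 [(5 1 6; 0 0 0)], sign=+1
Σ_t [0,0]: t=0:+1/34560 = 1/34560
(3j)²=14/429 [(5 1 6; 1 1 -2)], sign=+1
⇒ 4πI² = 84/143
I = (+1)√(84/143/(4π)) = 0.21620548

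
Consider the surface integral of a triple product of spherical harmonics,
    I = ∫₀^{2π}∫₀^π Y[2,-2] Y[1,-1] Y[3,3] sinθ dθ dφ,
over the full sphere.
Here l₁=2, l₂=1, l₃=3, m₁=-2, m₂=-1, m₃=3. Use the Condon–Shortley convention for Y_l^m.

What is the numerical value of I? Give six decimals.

-0.319865

Checks pass: Σm=0; 6 even; l₃=3∈[1,3].
(2·2+1)(2·1+1)(2·3+1) = 105
Δ: 0! 4! 2! / 7! → 1/105
sum: t=0:+1/4 = 1/4
3j²(2 1 3; 0 0 0) = Δ·Π!·Σ² = 3/35  (sign -1)
sum: t=0:+1/48 = 1/48
3j²(2 1 3; -2 -1 3) = Δ·Π!·Σ² = 1/7  (sign +1)
combine: 4πI² = 105·3/35·1/7 = 9/7
take √, sign -1: I = -0.31986543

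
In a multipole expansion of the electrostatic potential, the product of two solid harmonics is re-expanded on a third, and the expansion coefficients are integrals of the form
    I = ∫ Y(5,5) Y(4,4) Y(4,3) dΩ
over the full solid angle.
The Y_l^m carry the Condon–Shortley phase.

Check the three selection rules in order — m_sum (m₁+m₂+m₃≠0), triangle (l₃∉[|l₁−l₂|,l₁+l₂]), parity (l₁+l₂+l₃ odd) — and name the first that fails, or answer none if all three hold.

m₁+m₂+m₃ = 5 + 4 + 3 = 12  ✗
triangle: |5−4|=1 ≤ l₃=4 ≤ 5+4=9
parity: l₁+l₂+l₃ = 13 is odd

m_sum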